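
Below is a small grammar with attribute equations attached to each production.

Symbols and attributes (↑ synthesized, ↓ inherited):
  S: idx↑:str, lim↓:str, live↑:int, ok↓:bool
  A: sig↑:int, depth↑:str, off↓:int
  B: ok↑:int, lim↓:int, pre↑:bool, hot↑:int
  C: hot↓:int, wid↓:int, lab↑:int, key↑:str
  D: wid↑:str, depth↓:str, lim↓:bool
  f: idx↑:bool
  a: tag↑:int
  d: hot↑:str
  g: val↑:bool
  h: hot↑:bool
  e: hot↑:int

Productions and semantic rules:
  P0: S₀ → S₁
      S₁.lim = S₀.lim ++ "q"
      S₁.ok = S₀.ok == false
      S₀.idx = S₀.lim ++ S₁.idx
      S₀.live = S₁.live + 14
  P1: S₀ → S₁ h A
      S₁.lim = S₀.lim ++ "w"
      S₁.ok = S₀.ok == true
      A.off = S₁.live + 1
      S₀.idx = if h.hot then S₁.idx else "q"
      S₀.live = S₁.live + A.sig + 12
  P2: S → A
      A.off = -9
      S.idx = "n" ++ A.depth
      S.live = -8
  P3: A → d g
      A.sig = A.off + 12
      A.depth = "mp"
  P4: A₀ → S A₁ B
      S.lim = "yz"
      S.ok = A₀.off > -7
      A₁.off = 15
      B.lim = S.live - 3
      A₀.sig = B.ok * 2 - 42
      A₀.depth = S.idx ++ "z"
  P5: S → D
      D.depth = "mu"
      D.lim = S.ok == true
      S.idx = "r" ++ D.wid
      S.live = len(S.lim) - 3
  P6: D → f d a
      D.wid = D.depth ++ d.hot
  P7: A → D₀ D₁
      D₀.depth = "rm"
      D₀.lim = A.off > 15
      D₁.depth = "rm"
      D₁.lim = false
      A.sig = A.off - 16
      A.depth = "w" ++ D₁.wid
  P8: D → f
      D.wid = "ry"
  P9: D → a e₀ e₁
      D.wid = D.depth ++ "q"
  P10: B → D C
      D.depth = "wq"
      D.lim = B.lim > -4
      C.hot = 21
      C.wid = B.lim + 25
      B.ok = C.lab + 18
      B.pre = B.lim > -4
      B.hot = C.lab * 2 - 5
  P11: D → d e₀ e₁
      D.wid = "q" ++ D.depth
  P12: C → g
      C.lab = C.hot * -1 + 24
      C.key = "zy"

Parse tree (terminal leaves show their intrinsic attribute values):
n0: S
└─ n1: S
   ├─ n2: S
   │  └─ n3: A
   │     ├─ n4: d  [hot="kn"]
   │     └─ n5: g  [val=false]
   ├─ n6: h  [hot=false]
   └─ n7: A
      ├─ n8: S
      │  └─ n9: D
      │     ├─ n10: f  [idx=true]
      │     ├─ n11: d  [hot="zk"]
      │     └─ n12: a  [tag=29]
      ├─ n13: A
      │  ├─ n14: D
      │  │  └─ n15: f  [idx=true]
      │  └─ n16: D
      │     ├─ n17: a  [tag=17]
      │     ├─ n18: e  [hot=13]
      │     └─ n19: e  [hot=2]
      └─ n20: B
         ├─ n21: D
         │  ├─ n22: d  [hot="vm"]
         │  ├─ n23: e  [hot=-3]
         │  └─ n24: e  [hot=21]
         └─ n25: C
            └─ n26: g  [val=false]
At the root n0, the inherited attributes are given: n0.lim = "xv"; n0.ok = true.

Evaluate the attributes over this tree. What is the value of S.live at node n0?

18

1. n0.lim = "xv"  [given at root]
2. n0.ok = true  [given at root]
3. n1.lim = "xvq"  [S₀.lim ++ "q"]
4. n1.ok = false  [S₀.ok == false]
5. n2.lim = "xvqw"  [S₀.lim ++ "w"]
6. n2.ok = false  [S₀.ok == true]
7. n3.off = -9  [-9]
8. n4.hot = "kn"  [terminal]
9. n5.val = false  [terminal]
10. n3.sig = 3  [A.off + 12]
11. n3.depth = "mp"  ["mp"]
12. n2.idx = "nmp"  ["n" ++ A.depth]
13. n2.live = -8  [-8]
14. n6.hot = false  [terminal]
15. n7.off = -7  [S₁.live + 1]
16. n8.lim = "yz"  ["yz"]
17. n8.ok = false  [A₀.off > -7]
18. n9.depth = "mu"  ["mu"]
19. n9.lim = false  [S.ok == true]
20. n10.idx = true  [terminal]
21. n11.hot = "zk"  [terminal]
22. n12.tag = 29  [terminal]
23. n9.wid = "muzk"  [D.depth ++ d.hot]
24. n8.idx = "rmuzk"  ["r" ++ D.wid]
25. n8.live = -1  [len(S.lim) - 3]
26. n13.off = 15  [15]
27. n14.depth = "rm"  ["rm"]
28. n14.lim = false  [A.off > 15]
29. n15.idx = true  [terminal]
30. n14.wid = "ry"  ["ry"]
31. n16.depth = "rm"  ["rm"]
32. n16.lim = false  [false]
33. n17.tag = 17  [terminal]
34. n18.hot = 13  [terminal]
35. n19.hot = 2  [terminal]
36. n16.wid = "rmq"  [D.depth ++ "q"]
37. n13.sig = -1  [A.off - 16]
38. n13.depth = "wrmq"  ["w" ++ D₁.wid]
39. n20.lim = -4  [S.live - 3]
40. n21.depth = "wq"  ["wq"]
41. n21.lim = false  [B.lim > -4]
42. n22.hot = "vm"  [terminal]
43. n23.hot = -3  [terminal]
44. n24.hot = 21  [terminal]
45. n21.wid = "qwq"  ["q" ++ D.depth]
46. n25.hot = 21  [21]
47. n25.wid = 21  [B.lim + 25]
48. n26.val = false  [terminal]
49. n25.lab = 3  [C.hot * -1 + 24]
50. n25.key = "zy"  ["zy"]
51. n20.ok = 21  [C.lab + 18]
52. n20.pre = false  [B.lim > -4]
53. n20.hot = 1  [C.lab * 2 - 5]
54. n7.sig = 0  [B.ok * 2 - 42]
55. n7.depth = "rmuzkz"  [S.idx ++ "z"]
56. n1.idx = "q"  [if h.hot then S₁.idx else "q"]
57. n1.live = 4  [S₁.live + A.sig + 12]
58. n0.idx = "xvq"  [S₀.lim ++ S₁.idx]
59. n0.live = 18  [S₁.live + 14]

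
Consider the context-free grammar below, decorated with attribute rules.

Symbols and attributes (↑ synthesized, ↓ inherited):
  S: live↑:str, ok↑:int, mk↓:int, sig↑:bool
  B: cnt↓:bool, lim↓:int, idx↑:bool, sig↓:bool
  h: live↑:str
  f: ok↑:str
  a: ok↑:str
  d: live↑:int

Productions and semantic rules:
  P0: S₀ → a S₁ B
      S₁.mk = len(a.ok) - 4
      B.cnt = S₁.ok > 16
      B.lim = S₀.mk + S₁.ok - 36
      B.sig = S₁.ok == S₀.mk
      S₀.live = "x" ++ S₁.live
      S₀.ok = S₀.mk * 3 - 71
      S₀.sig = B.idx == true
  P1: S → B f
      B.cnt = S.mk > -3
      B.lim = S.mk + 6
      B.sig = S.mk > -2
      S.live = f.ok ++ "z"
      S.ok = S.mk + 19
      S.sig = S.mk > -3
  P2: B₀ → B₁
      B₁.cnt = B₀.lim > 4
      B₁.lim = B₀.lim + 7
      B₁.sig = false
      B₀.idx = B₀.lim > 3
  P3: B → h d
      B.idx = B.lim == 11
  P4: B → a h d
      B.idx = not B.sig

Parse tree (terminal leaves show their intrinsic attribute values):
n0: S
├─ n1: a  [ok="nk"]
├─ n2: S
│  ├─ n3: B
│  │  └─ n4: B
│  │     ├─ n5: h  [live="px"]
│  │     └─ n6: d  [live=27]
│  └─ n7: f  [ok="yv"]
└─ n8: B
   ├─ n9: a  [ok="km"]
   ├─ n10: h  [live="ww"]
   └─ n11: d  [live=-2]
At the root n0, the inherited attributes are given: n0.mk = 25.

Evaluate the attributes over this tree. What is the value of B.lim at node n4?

1. n0.mk = 25  [given at root]
2. n1.ok = "nk"  [terminal]
3. n2.mk = -2  [len(a.ok) - 4]
4. n3.cnt = true  [S.mk > -3]
5. n3.lim = 4  [S.mk + 6]
6. n3.sig = false  [S.mk > -2]
7. n4.cnt = false  [B₀.lim > 4]
8. n4.lim = 11  [B₀.lim + 7]
9. n4.sig = false  [false]
10. n5.live = "px"  [terminal]
11. n6.live = 27  [terminal]
12. n4.idx = true  [B.lim == 11]
13. n3.idx = true  [B₀.lim > 3]
14. n7.ok = "yv"  [terminal]
15. n2.live = "yvz"  [f.ok ++ "z"]
16. n2.ok = 17  [S.mk + 19]
17. n2.sig = true  [S.mk > -3]
18. n8.cnt = true  [S₁.ok > 16]
19. n8.lim = 6  [S₀.mk + S₁.ok - 36]
20. n8.sig = false  [S₁.ok == S₀.mk]
21. n9.ok = "km"  [terminal]
22. n10.live = "ww"  [terminal]
23. n11.live = -2  [terminal]
24. n8.idx = true  [not B.sig]
25. n0.live = "xyvz"  ["x" ++ S₁.live]
26. n0.ok = 4  [S₀.mk * 3 - 71]
27. n0.sig = true  [B.idx == true]

11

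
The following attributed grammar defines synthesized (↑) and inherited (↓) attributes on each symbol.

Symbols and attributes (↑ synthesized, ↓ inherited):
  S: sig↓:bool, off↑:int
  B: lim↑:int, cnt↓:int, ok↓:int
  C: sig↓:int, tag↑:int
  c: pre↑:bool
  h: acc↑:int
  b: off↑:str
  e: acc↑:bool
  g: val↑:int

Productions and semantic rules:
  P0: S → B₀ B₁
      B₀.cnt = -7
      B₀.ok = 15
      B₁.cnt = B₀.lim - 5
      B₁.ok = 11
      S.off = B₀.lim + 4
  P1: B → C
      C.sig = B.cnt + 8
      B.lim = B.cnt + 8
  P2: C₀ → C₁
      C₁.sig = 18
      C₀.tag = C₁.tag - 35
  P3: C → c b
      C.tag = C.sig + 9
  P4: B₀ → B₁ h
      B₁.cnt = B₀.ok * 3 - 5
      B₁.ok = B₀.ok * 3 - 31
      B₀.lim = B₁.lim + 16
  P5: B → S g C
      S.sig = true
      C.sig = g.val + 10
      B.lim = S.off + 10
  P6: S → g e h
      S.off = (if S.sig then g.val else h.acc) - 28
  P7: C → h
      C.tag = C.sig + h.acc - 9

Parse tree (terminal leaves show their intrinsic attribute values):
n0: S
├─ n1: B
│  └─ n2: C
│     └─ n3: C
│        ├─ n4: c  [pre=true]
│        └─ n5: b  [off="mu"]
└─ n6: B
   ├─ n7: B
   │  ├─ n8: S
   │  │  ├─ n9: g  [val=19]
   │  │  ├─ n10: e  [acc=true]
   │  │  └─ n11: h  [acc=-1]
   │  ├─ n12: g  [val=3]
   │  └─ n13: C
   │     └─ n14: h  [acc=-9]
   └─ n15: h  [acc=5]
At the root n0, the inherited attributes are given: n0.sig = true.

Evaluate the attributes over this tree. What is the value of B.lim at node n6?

17

1. n0.sig = true  [given at root]
2. n1.cnt = -7  [-7]
3. n1.ok = 15  [15]
4. n2.sig = 1  [B.cnt + 8]
5. n3.sig = 18  [18]
6. n4.pre = true  [terminal]
7. n5.off = "mu"  [terminal]
8. n3.tag = 27  [C.sig + 9]
9. n2.tag = -8  [C₁.tag - 35]
10. n1.lim = 1  [B.cnt + 8]
11. n6.cnt = -4  [B₀.lim - 5]
12. n6.ok = 11  [11]
13. n7.cnt = 28  [B₀.ok * 3 - 5]
14. n7.ok = 2  [B₀.ok * 3 - 31]
15. n8.sig = true  [true]
16. n9.val = 19  [terminal]
17. n10.acc = true  [terminal]
18. n11.acc = -1  [terminal]
19. n8.off = -9  [(if S.sig then g.val else h.acc) - 28]
20. n12.val = 3  [terminal]
21. n13.sig = 13  [g.val + 10]
22. n14.acc = -9  [terminal]
23. n13.tag = -5  [C.sig + h.acc - 9]
24. n7.lim = 1  [S.off + 10]
25. n15.acc = 5  [terminal]
26. n6.lim = 17  [B₁.lim + 16]
27. n0.off = 5  [B₀.lim + 4]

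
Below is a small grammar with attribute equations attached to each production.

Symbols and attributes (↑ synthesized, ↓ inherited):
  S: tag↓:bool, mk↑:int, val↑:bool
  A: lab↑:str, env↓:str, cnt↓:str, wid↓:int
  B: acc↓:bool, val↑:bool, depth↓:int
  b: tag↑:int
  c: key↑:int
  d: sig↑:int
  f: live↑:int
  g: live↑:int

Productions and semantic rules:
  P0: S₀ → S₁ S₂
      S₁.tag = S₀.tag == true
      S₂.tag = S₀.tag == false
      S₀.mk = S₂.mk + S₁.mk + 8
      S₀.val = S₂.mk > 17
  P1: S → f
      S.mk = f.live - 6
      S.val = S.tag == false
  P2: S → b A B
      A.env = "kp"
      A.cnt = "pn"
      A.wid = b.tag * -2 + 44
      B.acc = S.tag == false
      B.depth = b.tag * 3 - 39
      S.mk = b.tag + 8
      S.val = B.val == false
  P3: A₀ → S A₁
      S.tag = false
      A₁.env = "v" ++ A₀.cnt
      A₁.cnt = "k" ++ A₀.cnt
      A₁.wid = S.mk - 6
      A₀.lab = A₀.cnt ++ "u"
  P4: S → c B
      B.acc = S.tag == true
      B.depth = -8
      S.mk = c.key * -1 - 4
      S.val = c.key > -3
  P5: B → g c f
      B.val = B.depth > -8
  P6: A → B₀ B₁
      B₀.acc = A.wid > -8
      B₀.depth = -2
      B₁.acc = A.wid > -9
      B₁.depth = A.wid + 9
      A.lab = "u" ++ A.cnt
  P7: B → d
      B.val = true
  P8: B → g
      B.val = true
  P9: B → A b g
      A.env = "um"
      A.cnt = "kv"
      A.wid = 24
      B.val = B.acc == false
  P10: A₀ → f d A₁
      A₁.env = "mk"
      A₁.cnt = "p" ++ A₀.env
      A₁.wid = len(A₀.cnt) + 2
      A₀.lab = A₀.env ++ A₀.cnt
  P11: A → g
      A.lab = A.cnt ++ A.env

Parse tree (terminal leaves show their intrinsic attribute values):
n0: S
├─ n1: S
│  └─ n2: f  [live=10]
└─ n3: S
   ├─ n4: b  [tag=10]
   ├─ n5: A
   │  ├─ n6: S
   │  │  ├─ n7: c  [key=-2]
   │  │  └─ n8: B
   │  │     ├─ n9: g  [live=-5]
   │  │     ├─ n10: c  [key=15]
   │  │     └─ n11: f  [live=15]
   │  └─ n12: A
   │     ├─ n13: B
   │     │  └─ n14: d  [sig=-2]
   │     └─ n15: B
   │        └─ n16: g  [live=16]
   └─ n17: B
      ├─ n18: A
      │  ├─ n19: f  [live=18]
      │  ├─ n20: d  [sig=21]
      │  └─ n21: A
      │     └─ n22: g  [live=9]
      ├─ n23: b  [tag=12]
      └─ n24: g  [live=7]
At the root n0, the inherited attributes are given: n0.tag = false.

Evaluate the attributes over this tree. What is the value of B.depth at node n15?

1

1. n0.tag = false  [given at root]
2. n1.tag = false  [S₀.tag == true]
3. n2.live = 10  [terminal]
4. n1.mk = 4  [f.live - 6]
5. n1.val = true  [S.tag == false]
6. n3.tag = true  [S₀.tag == false]
7. n4.tag = 10  [terminal]
8. n5.env = "kp"  ["kp"]
9. n5.cnt = "pn"  ["pn"]
10. n5.wid = 24  [b.tag * -2 + 44]
11. n6.tag = false  [false]
12. n7.key = -2  [terminal]
13. n8.acc = false  [S.tag == true]
14. n8.depth = -8  [-8]
15. n9.live = -5  [terminal]
16. n10.key = 15  [terminal]
17. n11.live = 15  [terminal]
18. n8.val = false  [B.depth > -8]
19. n6.mk = -2  [c.key * -1 - 4]
20. n6.val = true  [c.key > -3]
21. n12.env = "vpn"  ["v" ++ A₀.cnt]
22. n12.cnt = "kpn"  ["k" ++ A₀.cnt]
23. n12.wid = -8  [S.mk - 6]
24. n13.acc = false  [A.wid > -8]
25. n13.depth = -2  [-2]
26. n14.sig = -2  [terminal]
27. n13.val = true  [true]
28. n15.acc = true  [A.wid > -9]
29. n15.depth = 1  [A.wid + 9]
30. n16.live = 16  [terminal]
31. n15.val = true  [true]
32. n12.lab = "ukpn"  ["u" ++ A.cnt]
33. n5.lab = "pnu"  [A₀.cnt ++ "u"]
34. n17.acc = false  [S.tag == false]
35. n17.depth = -9  [b.tag * 3 - 39]
36. n18.env = "um"  ["um"]
37. n18.cnt = "kv"  ["kv"]
38. n18.wid = 24  [24]
39. n19.live = 18  [terminal]
40. n20.sig = 21  [terminal]
41. n21.env = "mk"  ["mk"]
42. n21.cnt = "pum"  ["p" ++ A₀.env]
43. n21.wid = 4  [len(A₀.cnt) + 2]
44. n22.live = 9  [terminal]
45. n21.lab = "pummk"  [A.cnt ++ A.env]
46. n18.lab = "umkv"  [A₀.env ++ A₀.cnt]
47. n23.tag = 12  [terminal]
48. n24.live = 7  [terminal]
49. n17.val = true  [B.acc == false]
50. n3.mk = 18  [b.tag + 8]
51. n3.val = false  [B.val == false]
52. n0.mk = 30  [S₂.mk + S₁.mk + 8]
53. n0.val = true  [S₂.mk > 17]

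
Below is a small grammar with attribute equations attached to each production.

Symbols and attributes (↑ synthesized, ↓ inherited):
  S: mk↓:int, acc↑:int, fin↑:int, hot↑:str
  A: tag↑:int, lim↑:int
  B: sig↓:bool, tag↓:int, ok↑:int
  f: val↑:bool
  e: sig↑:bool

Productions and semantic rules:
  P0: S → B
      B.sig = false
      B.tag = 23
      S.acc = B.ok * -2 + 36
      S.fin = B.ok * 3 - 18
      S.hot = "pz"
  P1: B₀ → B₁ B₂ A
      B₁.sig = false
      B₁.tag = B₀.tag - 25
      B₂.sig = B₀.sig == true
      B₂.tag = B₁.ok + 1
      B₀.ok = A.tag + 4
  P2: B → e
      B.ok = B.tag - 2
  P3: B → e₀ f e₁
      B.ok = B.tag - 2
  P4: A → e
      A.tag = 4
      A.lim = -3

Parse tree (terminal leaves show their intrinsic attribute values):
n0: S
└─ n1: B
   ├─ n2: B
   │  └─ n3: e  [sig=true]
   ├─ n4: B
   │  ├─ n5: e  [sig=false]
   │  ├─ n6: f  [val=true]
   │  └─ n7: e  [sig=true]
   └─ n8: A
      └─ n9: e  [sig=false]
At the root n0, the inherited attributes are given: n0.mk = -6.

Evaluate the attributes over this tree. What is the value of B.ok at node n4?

-5

1. n0.mk = -6  [given at root]
2. n1.sig = false  [false]
3. n1.tag = 23  [23]
4. n2.sig = false  [false]
5. n2.tag = -2  [B₀.tag - 25]
6. n3.sig = true  [terminal]
7. n2.ok = -4  [B.tag - 2]
8. n4.sig = false  [B₀.sig == true]
9. n4.tag = -3  [B₁.ok + 1]
10. n5.sig = false  [terminal]
11. n6.val = true  [terminal]
12. n7.sig = true  [terminal]
13. n4.ok = -5  [B.tag - 2]
14. n9.sig = false  [terminal]
15. n8.tag = 4  [4]
16. n8.lim = -3  [-3]
17. n1.ok = 8  [A.tag + 4]
18. n0.acc = 20  [B.ok * -2 + 36]
19. n0.fin = 6  [B.ok * 3 - 18]
20. n0.hot = "pz"  ["pz"]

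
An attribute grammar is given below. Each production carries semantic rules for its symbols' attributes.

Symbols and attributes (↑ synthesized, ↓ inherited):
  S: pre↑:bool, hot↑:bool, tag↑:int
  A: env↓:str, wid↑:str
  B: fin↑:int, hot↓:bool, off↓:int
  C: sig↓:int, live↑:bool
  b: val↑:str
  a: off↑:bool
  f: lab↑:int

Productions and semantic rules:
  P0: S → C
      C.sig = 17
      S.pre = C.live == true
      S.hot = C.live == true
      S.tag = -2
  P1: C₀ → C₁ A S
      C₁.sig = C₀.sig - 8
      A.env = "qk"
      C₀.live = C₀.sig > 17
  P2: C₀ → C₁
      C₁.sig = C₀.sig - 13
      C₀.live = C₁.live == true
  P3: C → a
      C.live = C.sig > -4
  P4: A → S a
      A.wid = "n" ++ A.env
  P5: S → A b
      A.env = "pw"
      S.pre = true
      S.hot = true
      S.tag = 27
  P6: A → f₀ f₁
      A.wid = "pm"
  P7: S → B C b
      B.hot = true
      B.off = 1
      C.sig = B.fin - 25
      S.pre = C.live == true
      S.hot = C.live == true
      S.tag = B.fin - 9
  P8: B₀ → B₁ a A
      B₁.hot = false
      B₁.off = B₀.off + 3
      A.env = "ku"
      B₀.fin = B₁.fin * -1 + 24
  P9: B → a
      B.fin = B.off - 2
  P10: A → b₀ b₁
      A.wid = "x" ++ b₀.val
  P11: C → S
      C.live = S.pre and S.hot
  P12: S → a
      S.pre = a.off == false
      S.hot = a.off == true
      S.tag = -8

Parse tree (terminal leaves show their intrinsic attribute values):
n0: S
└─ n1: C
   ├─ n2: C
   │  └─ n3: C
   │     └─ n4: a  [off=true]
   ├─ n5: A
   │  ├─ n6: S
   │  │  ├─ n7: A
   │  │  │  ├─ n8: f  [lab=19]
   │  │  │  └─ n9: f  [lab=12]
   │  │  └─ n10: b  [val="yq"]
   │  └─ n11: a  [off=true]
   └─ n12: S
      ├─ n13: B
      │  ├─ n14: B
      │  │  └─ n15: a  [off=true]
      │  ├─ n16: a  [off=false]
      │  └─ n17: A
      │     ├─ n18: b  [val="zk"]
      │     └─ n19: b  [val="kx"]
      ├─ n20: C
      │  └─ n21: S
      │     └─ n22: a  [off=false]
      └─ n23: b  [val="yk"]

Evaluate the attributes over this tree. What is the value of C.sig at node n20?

1. n1.sig = 17  [17]
2. n2.sig = 9  [C₀.sig - 8]
3. n3.sig = -4  [C₀.sig - 13]
4. n4.off = true  [terminal]
5. n3.live = false  [C.sig > -4]
6. n2.live = false  [C₁.live == true]
7. n5.env = "qk"  ["qk"]
8. n7.env = "pw"  ["pw"]
9. n8.lab = 19  [terminal]
10. n9.lab = 12  [terminal]
11. n7.wid = "pm"  ["pm"]
12. n10.val = "yq"  [terminal]
13. n6.pre = true  [true]
14. n6.hot = true  [true]
15. n6.tag = 27  [27]
16. n11.off = true  [terminal]
17. n5.wid = "nqk"  ["n" ++ A.env]
18. n13.hot = true  [true]
19. n13.off = 1  [1]
20. n14.hot = false  [false]
21. n14.off = 4  [B₀.off + 3]
22. n15.off = true  [terminal]
23. n14.fin = 2  [B.off - 2]
24. n16.off = false  [terminal]
25. n17.env = "ku"  ["ku"]
26. n18.val = "zk"  [terminal]
27. n19.val = "kx"  [terminal]
28. n17.wid = "xzk"  ["x" ++ b₀.val]
29. n13.fin = 22  [B₁.fin * -1 + 24]
30. n20.sig = -3  [B.fin - 25]
31. n22.off = false  [terminal]
32. n21.pre = true  [a.off == false]
33. n21.hot = false  [a.off == true]
34. n21.tag = -8  [-8]
35. n20.live = false  [S.pre and S.hot]
36. n23.val = "yk"  [terminal]
37. n12.pre = false  [C.live == true]
38. n12.hot = false  [C.live == true]
39. n12.tag = 13  [B.fin - 9]
40. n1.live = false  [C₀.sig > 17]
41. n0.pre = false  [C.live == true]
42. n0.hot = false  [C.live == true]
43. n0.tag = -2  [-2]

-3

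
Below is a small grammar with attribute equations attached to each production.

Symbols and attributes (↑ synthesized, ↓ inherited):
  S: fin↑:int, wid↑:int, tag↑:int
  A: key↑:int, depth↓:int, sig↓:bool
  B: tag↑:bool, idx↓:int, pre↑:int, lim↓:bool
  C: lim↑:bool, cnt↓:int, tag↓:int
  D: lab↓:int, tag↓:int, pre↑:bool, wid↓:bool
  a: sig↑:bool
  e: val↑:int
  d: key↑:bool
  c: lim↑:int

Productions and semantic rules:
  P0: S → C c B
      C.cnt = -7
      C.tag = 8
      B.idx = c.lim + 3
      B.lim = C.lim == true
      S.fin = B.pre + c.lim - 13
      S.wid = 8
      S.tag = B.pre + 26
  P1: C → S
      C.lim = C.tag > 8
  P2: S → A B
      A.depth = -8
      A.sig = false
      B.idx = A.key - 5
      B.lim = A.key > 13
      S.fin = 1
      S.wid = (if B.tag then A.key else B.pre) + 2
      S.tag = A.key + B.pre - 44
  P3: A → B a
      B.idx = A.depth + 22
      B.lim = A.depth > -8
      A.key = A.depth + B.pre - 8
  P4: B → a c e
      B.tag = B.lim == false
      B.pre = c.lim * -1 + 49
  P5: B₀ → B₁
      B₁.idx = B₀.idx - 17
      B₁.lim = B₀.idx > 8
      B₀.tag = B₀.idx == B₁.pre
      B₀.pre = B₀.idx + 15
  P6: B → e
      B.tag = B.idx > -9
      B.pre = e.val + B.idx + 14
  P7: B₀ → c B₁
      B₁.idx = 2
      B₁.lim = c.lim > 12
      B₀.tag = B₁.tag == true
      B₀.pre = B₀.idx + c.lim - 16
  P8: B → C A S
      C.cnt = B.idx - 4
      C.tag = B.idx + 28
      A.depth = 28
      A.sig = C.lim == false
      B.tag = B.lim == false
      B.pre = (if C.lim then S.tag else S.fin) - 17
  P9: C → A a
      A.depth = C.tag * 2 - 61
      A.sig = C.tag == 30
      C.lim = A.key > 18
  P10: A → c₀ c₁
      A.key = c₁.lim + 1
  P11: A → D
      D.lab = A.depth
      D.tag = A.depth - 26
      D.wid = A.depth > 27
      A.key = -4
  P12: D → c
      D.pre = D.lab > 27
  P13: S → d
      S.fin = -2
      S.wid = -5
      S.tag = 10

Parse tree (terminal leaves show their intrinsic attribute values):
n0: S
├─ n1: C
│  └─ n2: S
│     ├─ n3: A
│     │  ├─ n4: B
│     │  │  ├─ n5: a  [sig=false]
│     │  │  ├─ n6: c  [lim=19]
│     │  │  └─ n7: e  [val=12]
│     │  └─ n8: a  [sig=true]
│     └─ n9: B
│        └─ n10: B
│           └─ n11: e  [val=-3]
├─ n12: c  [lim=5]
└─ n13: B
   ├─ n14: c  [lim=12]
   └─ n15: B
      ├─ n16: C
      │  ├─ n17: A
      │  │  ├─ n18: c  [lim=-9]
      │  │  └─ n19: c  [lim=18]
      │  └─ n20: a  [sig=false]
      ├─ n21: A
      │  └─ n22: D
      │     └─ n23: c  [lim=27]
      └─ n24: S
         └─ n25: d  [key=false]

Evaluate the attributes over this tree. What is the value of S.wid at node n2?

26

1. n1.cnt = -7  [-7]
2. n1.tag = 8  [8]
3. n3.depth = -8  [-8]
4. n3.sig = false  [false]
5. n4.idx = 14  [A.depth + 22]
6. n4.lim = false  [A.depth > -8]
7. n5.sig = false  [terminal]
8. n6.lim = 19  [terminal]
9. n7.val = 12  [terminal]
10. n4.tag = true  [B.lim == false]
11. n4.pre = 30  [c.lim * -1 + 49]
12. n8.sig = true  [terminal]
13. n3.key = 14  [A.depth + B.pre - 8]
14. n9.idx = 9  [A.key - 5]
15. n9.lim = true  [A.key > 13]
16. n10.idx = -8  [B₀.idx - 17]
17. n10.lim = true  [B₀.idx > 8]
18. n11.val = -3  [terminal]
19. n10.tag = true  [B.idx > -9]
20. n10.pre = 3  [e.val + B.idx + 14]
21. n9.tag = false  [B₀.idx == B₁.pre]
22. n9.pre = 24  [B₀.idx + 15]
23. n2.fin = 1  [1]
24. n2.wid = 26  [(if B.tag then A.key else B.pre) + 2]
25. n2.tag = -6  [A.key + B.pre - 44]
26. n1.lim = false  [C.tag > 8]
27. n12.lim = 5  [terminal]
28. n13.idx = 8  [c.lim + 3]
29. n13.lim = false  [C.lim == true]
30. n14.lim = 12  [terminal]
31. n15.idx = 2  [2]
32. n15.lim = false  [c.lim > 12]
33. n16.cnt = -2  [B.idx - 4]
34. n16.tag = 30  [B.idx + 28]
35. n17.depth = -1  [C.tag * 2 - 61]
36. n17.sig = true  [C.tag == 30]
37. n18.lim = -9  [terminal]
38. n19.lim = 18  [terminal]
39. n17.key = 19  [c₁.lim + 1]
40. n20.sig = false  [terminal]
41. n16.lim = true  [A.key > 18]
42. n21.depth = 28  [28]
43. n21.sig = false  [C.lim == false]
44. n22.lab = 28  [A.depth]
45. n22.tag = 2  [A.depth - 26]
46. n22.wid = true  [A.depth > 27]
47. n23.lim = 27  [terminal]
48. n22.pre = true  [D.lab > 27]
49. n21.key = -4  [-4]
50. n25.key = false  [terminal]
51. n24.fin = -2  [-2]
52. n24.wid = -5  [-5]
53. n24.tag = 10  [10]
54. n15.tag = true  [B.lim == false]
55. n15.pre = -7  [(if C.lim then S.tag else S.fin) - 17]
56. n13.tag = true  [B₁.tag == true]
57. n13.pre = 4  [B₀.idx + c.lim - 16]
58. n0.fin = -4  [B.pre + c.lim - 13]
59. n0.wid = 8  [8]
60. n0.tag = 30  [B.pre + 26]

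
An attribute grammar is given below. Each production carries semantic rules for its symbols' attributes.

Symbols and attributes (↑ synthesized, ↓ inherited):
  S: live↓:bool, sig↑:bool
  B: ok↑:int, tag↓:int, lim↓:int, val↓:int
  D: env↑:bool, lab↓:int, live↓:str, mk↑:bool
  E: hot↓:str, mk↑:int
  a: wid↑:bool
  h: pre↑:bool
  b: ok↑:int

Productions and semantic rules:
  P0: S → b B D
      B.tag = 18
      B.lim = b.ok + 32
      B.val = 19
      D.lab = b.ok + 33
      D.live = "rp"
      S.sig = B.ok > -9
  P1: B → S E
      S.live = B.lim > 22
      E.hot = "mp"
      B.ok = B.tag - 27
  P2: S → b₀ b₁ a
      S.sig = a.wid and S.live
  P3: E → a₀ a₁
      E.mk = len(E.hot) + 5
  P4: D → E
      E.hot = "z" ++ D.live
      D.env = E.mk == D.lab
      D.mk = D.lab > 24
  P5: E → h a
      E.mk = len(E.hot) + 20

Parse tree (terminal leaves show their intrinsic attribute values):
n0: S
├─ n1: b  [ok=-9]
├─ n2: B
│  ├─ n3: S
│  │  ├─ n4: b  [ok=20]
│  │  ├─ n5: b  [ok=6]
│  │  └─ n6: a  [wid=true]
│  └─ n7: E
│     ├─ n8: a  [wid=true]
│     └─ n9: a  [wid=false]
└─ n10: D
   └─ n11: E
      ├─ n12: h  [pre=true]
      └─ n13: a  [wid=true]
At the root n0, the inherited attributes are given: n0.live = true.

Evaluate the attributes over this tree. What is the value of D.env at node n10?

1. n0.live = true  [given at root]
2. n1.ok = -9  [terminal]
3. n2.tag = 18  [18]
4. n2.lim = 23  [b.ok + 32]
5. n2.val = 19  [19]
6. n3.live = true  [B.lim > 22]
7. n4.ok = 20  [terminal]
8. n5.ok = 6  [terminal]
9. n6.wid = true  [terminal]
10. n3.sig = true  [a.wid and S.live]
11. n7.hot = "mp"  ["mp"]
12. n8.wid = true  [terminal]
13. n9.wid = false  [terminal]
14. n7.mk = 7  [len(E.hot) + 5]
15. n2.ok = -9  [B.tag - 27]
16. n10.lab = 24  [b.ok + 33]
17. n10.live = "rp"  ["rp"]
18. n11.hot = "zrp"  ["z" ++ D.live]
19. n12.pre = true  [terminal]
20. n13.wid = true  [terminal]
21. n11.mk = 23  [len(E.hot) + 20]
22. n10.env = false  [E.mk == D.lab]
23. n10.mk = false  [D.lab > 24]
24. n0.sig = false  [B.ok > -9]

false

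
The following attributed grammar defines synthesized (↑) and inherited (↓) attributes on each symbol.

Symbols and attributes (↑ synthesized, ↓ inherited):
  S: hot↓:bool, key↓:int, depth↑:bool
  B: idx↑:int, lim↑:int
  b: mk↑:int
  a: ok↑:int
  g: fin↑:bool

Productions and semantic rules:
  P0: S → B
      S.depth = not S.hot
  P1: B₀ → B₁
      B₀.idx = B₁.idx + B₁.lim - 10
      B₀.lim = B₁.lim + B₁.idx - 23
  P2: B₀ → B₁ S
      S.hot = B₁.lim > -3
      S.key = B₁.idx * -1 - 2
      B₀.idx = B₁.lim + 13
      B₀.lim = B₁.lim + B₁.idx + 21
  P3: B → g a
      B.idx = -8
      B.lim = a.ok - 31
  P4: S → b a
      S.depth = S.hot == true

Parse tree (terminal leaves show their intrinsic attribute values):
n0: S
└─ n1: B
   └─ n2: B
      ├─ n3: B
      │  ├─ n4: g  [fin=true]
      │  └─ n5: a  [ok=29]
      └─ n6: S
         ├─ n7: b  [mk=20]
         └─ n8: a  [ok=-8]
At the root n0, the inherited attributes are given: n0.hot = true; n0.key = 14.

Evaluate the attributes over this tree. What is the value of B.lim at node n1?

-1

1. n0.hot = true  [given at root]
2. n0.key = 14  [given at root]
3. n4.fin = true  [terminal]
4. n5.ok = 29  [terminal]
5. n3.idx = -8  [-8]
6. n3.lim = -2  [a.ok - 31]
7. n6.hot = true  [B₁.lim > -3]
8. n6.key = 6  [B₁.idx * -1 - 2]
9. n7.mk = 20  [terminal]
10. n8.ok = -8  [terminal]
11. n6.depth = true  [S.hot == true]
12. n2.idx = 11  [B₁.lim + 13]
13. n2.lim = 11  [B₁.lim + B₁.idx + 21]
14. n1.idx = 12  [B₁.idx + B₁.lim - 10]
15. n1.lim = -1  [B₁.lim + B₁.idx - 23]
16. n0.depth = false  [not S.hot]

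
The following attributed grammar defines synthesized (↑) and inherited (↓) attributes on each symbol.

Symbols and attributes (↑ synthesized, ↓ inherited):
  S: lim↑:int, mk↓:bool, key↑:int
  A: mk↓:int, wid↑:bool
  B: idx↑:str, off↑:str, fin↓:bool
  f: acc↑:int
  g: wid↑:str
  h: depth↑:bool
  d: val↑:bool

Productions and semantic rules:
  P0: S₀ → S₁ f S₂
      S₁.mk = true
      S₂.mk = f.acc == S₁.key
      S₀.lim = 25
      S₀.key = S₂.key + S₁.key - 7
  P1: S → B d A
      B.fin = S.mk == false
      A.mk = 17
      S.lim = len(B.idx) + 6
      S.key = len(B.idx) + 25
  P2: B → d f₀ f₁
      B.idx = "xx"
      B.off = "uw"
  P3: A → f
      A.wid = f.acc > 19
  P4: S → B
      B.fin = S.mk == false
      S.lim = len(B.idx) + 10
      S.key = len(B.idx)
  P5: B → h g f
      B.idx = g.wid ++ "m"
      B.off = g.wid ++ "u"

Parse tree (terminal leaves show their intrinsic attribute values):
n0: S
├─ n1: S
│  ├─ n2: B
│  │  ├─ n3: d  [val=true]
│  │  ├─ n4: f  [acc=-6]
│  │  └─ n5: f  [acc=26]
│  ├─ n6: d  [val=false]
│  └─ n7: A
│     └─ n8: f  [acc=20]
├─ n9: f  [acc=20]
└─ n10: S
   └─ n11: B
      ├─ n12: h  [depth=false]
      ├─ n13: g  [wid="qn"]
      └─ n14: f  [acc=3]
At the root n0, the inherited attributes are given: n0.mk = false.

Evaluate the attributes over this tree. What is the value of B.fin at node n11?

1. n0.mk = false  [given at root]
2. n1.mk = true  [true]
3. n2.fin = false  [S.mk == false]
4. n3.val = true  [terminal]
5. n4.acc = -6  [terminal]
6. n5.acc = 26  [terminal]
7. n2.idx = "xx"  ["xx"]
8. n2.off = "uw"  ["uw"]
9. n6.val = false  [terminal]
10. n7.mk = 17  [17]
11. n8.acc = 20  [terminal]
12. n7.wid = true  [f.acc > 19]
13. n1.lim = 8  [len(B.idx) + 6]
14. n1.key = 27  [len(B.idx) + 25]
15. n9.acc = 20  [terminal]
16. n10.mk = false  [f.acc == S₁.key]
17. n11.fin = true  [S.mk == false]
18. n12.depth = false  [terminal]
19. n13.wid = "qn"  [terminal]
20. n14.acc = 3  [terminal]
21. n11.idx = "qnm"  [g.wid ++ "m"]
22. n11.off = "qnu"  [g.wid ++ "u"]
23. n10.lim = 13  [len(B.idx) + 10]
24. n10.key = 3  [len(B.idx)]
25. n0.lim = 25  [25]
26. n0.key = 23  [S₂.key + S₁.key - 7]

true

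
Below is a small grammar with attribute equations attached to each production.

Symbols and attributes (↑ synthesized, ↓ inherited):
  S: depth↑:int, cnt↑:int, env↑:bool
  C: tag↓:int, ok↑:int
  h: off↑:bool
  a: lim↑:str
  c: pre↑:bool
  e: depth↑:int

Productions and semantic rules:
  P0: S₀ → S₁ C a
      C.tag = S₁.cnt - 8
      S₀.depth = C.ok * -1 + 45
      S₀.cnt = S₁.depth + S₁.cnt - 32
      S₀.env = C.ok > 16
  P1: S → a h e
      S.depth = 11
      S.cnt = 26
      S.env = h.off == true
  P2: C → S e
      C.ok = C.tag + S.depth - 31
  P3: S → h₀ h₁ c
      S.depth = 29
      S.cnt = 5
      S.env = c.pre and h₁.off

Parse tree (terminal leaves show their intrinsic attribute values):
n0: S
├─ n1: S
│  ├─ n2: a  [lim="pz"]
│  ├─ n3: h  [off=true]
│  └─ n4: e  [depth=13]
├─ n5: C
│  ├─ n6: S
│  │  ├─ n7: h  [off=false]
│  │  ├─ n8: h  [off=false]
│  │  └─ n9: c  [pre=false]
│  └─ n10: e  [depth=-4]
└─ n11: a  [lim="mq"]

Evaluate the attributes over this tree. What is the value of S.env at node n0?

false

1. n2.lim = "pz"  [terminal]
2. n3.off = true  [terminal]
3. n4.depth = 13  [terminal]
4. n1.depth = 11  [11]
5. n1.cnt = 26  [26]
6. n1.env = true  [h.off == true]
7. n5.tag = 18  [S₁.cnt - 8]
8. n7.off = false  [terminal]
9. n8.off = false  [terminal]
10. n9.pre = false  [terminal]
11. n6.depth = 29  [29]
12. n6.cnt = 5  [5]
13. n6.env = false  [c.pre and h₁.off]
14. n10.depth = -4  [terminal]
15. n5.ok = 16  [C.tag + S.depth - 31]
16. n11.lim = "mq"  [terminal]
17. n0.depth = 29  [C.ok * -1 + 45]
18. n0.cnt = 5  [S₁.depth + S₁.cnt - 32]
19. n0.env = false  [C.ok > 16]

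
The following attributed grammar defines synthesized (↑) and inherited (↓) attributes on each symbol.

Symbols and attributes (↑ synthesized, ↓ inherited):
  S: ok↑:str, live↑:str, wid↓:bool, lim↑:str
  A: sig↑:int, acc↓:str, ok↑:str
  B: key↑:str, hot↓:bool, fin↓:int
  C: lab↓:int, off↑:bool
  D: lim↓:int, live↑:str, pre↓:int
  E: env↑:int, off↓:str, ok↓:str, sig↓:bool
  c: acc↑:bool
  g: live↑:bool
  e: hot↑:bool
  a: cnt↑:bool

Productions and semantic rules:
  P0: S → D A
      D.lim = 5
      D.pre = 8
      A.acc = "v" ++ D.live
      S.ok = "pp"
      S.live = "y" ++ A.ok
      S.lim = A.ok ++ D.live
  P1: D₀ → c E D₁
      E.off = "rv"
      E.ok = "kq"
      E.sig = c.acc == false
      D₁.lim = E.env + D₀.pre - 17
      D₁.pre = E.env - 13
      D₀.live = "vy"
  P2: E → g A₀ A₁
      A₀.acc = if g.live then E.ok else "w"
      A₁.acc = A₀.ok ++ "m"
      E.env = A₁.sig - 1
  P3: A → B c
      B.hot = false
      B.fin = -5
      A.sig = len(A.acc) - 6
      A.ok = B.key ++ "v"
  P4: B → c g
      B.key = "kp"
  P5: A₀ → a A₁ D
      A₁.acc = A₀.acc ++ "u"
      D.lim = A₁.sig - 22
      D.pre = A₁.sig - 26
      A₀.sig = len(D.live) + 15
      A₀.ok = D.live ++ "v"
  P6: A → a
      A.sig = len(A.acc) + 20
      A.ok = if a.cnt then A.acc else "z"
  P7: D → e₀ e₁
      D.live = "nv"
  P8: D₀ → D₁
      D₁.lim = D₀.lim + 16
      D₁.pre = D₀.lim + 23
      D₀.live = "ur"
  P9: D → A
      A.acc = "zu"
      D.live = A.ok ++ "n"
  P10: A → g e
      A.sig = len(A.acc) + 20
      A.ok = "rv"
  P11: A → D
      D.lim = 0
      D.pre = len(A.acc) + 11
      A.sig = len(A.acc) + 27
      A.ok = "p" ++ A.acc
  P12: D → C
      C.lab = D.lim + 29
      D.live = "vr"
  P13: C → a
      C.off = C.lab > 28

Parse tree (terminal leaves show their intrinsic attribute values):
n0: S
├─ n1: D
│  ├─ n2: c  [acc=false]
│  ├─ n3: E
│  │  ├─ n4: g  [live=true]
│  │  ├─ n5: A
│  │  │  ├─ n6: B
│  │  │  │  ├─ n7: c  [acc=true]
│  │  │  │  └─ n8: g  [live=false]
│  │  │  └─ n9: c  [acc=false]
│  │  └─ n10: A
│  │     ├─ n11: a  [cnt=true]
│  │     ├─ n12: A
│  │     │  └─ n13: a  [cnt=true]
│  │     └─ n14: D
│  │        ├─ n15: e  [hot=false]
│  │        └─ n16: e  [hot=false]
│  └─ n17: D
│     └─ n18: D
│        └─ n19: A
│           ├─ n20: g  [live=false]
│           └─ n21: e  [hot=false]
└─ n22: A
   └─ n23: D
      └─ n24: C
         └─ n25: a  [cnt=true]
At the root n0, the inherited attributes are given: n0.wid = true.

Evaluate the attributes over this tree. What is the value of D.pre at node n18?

1. n0.wid = true  [given at root]
2. n1.lim = 5  [5]
3. n1.pre = 8  [8]
4. n2.acc = false  [terminal]
5. n3.off = "rv"  ["rv"]
6. n3.ok = "kq"  ["kq"]
7. n3.sig = true  [c.acc == false]
8. n4.live = true  [terminal]
9. n5.acc = "kq"  [if g.live then E.ok else "w"]
10. n6.hot = false  [false]
11. n6.fin = -5  [-5]
12. n7.acc = true  [terminal]
13. n8.live = false  [terminal]
14. n6.key = "kp"  ["kp"]
15. n9.acc = false  [terminal]
16. n5.sig = -4  [len(A.acc) - 6]
17. n5.ok = "kpv"  [B.key ++ "v"]
18. n10.acc = "kpvm"  [A₀.ok ++ "m"]
19. n11.cnt = true  [terminal]
20. n12.acc = "kpvmu"  [A₀.acc ++ "u"]
21. n13.cnt = true  [terminal]
22. n12.sig = 25  [len(A.acc) + 20]
23. n12.ok = "kpvmu"  [if a.cnt then A.acc else "z"]
24. n14.lim = 3  [A₁.sig - 22]
25. n14.pre = -1  [A₁.sig - 26]
26. n15.hot = false  [terminal]
27. n16.hot = false  [terminal]
28. n14.live = "nv"  ["nv"]
29. n10.sig = 17  [len(D.live) + 15]
30. n10.ok = "nvv"  [D.live ++ "v"]
31. n3.env = 16  [A₁.sig - 1]
32. n17.lim = 7  [E.env + D₀.pre - 17]
33. n17.pre = 3  [E.env - 13]
34. n18.lim = 23  [D₀.lim + 16]
35. n18.pre = 30  [D₀.lim + 23]
36. n19.acc = "zu"  ["zu"]
37. n20.live = false  [terminal]
38. n21.hot = false  [terminal]
39. n19.sig = 22  [len(A.acc) + 20]
40. n19.ok = "rv"  ["rv"]
41. n18.live = "rvn"  [A.ok ++ "n"]
42. n17.live = "ur"  ["ur"]
43. n1.live = "vy"  ["vy"]
44. n22.acc = "vvy"  ["v" ++ D.live]
45. n23.lim = 0  [0]
46. n23.pre = 14  [len(A.acc) + 11]
47. n24.lab = 29  [D.lim + 29]
48. n25.cnt = true  [terminal]
49. n24.off = true  [C.lab > 28]
50. n23.live = "vr"  ["vr"]
51. n22.sig = 30  [len(A.acc) + 27]
52. n22.ok = "pvvy"  ["p" ++ A.acc]
53. n0.ok = "pp"  ["pp"]
54. n0.live = "ypvvy"  ["y" ++ A.ok]
55. n0.lim = "pvvyvy"  [A.ok ++ D.live]

30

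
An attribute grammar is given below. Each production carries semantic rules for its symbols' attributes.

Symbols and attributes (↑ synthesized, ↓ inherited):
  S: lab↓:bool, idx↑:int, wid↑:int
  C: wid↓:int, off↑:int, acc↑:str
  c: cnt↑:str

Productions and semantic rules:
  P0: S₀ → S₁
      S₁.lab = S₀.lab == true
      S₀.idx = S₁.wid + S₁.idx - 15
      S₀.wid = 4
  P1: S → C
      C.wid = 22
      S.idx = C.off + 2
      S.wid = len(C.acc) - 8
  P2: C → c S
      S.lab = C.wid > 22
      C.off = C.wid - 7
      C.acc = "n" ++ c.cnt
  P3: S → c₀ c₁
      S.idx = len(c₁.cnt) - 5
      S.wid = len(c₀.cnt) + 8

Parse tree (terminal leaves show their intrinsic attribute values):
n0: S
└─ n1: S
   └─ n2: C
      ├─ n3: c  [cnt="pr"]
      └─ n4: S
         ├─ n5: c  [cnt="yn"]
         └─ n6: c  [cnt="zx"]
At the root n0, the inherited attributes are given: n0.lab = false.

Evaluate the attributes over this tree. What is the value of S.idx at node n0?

-3

1. n0.lab = false  [given at root]
2. n1.lab = false  [S₀.lab == true]
3. n2.wid = 22  [22]
4. n3.cnt = "pr"  [terminal]
5. n4.lab = false  [C.wid > 22]
6. n5.cnt = "yn"  [terminal]
7. n6.cnt = "zx"  [terminal]
8. n4.idx = -3  [len(c₁.cnt) - 5]
9. n4.wid = 10  [len(c₀.cnt) + 8]
10. n2.off = 15  [C.wid - 7]
11. n2.acc = "npr"  ["n" ++ c.cnt]
12. n1.idx = 17  [C.off + 2]
13. n1.wid = -5  [len(C.acc) - 8]
14. n0.idx = -3  [S₁.wid + S₁.idx - 15]
15. n0.wid = 4  [4]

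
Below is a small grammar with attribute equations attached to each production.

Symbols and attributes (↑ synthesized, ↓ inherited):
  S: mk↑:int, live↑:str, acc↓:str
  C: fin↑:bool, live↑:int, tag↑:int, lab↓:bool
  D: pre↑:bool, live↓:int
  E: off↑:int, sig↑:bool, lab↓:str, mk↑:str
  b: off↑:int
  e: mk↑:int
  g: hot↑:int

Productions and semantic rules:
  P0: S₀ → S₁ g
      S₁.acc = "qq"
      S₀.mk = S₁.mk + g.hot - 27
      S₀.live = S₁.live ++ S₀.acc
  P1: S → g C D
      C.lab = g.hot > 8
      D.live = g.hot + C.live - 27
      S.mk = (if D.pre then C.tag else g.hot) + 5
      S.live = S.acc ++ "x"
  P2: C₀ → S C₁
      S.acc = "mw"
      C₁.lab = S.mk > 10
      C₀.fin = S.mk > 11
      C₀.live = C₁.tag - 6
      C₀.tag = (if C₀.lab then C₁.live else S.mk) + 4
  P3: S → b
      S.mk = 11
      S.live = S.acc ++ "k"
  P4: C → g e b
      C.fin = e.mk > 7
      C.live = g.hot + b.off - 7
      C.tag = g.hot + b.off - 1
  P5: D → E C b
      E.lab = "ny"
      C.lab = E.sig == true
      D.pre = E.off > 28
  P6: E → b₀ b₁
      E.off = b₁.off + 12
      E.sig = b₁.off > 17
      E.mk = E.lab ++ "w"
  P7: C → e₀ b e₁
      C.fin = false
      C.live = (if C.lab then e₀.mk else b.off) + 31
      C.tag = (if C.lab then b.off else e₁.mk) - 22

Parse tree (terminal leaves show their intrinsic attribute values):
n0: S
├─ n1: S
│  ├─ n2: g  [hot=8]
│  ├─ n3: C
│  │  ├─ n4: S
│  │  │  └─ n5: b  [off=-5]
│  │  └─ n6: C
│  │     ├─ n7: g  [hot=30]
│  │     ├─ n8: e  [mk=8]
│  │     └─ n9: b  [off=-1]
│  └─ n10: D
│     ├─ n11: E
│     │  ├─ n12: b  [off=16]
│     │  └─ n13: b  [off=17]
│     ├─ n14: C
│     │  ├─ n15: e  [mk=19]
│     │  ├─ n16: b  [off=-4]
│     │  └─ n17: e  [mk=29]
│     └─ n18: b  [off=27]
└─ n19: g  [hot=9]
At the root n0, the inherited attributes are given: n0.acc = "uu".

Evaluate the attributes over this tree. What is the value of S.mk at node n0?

2

1. n0.acc = "uu"  [given at root]
2. n1.acc = "qq"  ["qq"]
3. n2.hot = 8  [terminal]
4. n3.lab = false  [g.hot > 8]
5. n4.acc = "mw"  ["mw"]
6. n5.off = -5  [terminal]
7. n4.mk = 11  [11]
8. n4.live = "mwk"  [S.acc ++ "k"]
9. n6.lab = true  [S.mk > 10]
10. n7.hot = 30  [terminal]
11. n8.mk = 8  [terminal]
12. n9.off = -1  [terminal]
13. n6.fin = true  [e.mk > 7]
14. n6.live = 22  [g.hot + b.off - 7]
15. n6.tag = 28  [g.hot + b.off - 1]
16. n3.fin = false  [S.mk > 11]
17. n3.live = 22  [C₁.tag - 6]
18. n3.tag = 15  [(if C₀.lab then C₁.live else S.mk) + 4]
19. n10.live = 3  [g.hot + C.live - 27]
20. n11.lab = "ny"  ["ny"]
21. n12.off = 16  [terminal]
22. n13.off = 17  [terminal]
23. n11.off = 29  [b₁.off + 12]
24. n11.sig = false  [b₁.off > 17]
25. n11.mk = "nyw"  [E.lab ++ "w"]
26. n14.lab = false  [E.sig == true]
27. n15.mk = 19  [terminal]
28. n16.off = -4  [terminal]
29. n17.mk = 29  [terminal]
30. n14.fin = false  [false]
31. n14.live = 27  [(if C.lab then e₀.mk else b.off) + 31]
32. n14.tag = 7  [(if C.lab then b.off else e₁.mk) - 22]
33. n18.off = 27  [terminal]
34. n10.pre = true  [E.off > 28]
35. n1.mk = 20  [(if D.pre then C.tag else g.hot) + 5]
36. n1.live = "qqx"  [S.acc ++ "x"]
37. n19.hot = 9  [terminal]
38. n0.mk = 2  [S₁.mk + g.hot - 27]
39. n0.live = "qqxuu"  [S₁.live ++ S₀.acc]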